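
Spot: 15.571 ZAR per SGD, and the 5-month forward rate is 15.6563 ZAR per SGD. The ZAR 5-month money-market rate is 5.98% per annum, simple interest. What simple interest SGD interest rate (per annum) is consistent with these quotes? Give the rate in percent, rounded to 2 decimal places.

4.64%

T = 5/12 years.
CIP gives F = S · g_ZAR/g_SGD, so g_ZAR/g_SGD = 15.6563/15.571 = 1.0054781.
ZAR growth factor: 1 + 0.0598×5/12 = 1.0249167.
So the SGD growth factor = 1.0193327.
r = (1.0193327 − 1)/(5/12) = 0.046398 → 4.64%.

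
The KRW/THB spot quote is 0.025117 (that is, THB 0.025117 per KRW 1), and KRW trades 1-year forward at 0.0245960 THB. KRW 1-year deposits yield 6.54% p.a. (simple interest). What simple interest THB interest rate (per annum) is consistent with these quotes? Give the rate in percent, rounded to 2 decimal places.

4.33%

T = 1 year.
CIP gives F = S · g_THB/g_KRW, so g_THB/g_KRW = 0.024596/0.025117 = 0.9792571.
The KRW side grows by 1 + 0.0654×1 = 1.065400.
That pins the THB growth at 1.0433005.
r = (1.0433005 − 1)/1 = 0.043300 → 4.33%.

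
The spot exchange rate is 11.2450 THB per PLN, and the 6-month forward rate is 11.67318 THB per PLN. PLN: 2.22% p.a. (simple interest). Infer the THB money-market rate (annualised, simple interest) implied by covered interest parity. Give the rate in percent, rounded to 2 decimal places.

T = 6/12 years.
F/S = 11.67318/11.245 = 1.0380774 = (growth of THB) / (growth of PLN).
PLN growth factor: 1 + 0.0222×6/12 = 1.011100.
Hence g_THB = 1.0496001.
(1.0496001 − 1)/T = 0.099200, i.e. 9.92%.

9.92%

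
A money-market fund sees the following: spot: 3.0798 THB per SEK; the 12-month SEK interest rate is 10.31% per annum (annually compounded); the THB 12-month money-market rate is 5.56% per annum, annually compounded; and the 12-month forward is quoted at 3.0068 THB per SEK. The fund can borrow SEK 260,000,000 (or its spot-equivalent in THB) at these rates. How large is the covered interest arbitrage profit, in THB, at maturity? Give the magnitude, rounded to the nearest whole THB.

THB 17,098,692

T = 1 year.
Route A — deposit SEK, sell forward: 260,000,000 × 1.103100 × 3.0068 = THB 862,368,280.80.
Route B — convert at spot, deposit THB: 260,000,000 × 3.0798 × 1.055600 = THB 845,269,588.80.
The quoted forward overvalues SEK, so borrow THB, buy SEK at spot, deposit the SEK at 10.31%, and sell the proceeds forward at 3.0068.
Profit = 862,368,280.80 − 845,269,588.80 = THB 17,098,692.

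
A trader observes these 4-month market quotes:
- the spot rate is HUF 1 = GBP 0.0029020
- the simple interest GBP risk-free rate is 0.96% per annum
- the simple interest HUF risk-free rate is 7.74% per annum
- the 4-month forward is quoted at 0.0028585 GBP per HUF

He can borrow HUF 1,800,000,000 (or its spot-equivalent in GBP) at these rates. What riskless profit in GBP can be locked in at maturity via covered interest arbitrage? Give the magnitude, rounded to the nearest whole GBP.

GBP 37,733

T = 4/12 years.
Invest the HUF and cover forward: 1,800,000,000 × 1.025800 × 0.0028585 = GBP 5,278,048.74.
Convert at spot and invest in GBP: 1,800,000,000 × 0.0029020 × 1.003200 = GBP 5,240,315.52.
The quoted forward overvalues HUF, so borrow GBP, buy HUF at spot, deposit the HUF at 7.74%, and sell the proceeds forward at 0.0028585.
Profit = 5,278,048.74 − 5,240,315.52 = GBP 37,733.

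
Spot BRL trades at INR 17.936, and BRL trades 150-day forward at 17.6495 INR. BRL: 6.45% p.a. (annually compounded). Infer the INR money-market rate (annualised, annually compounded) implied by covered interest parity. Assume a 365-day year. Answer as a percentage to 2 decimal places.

2.36%

T = 150/365 years.
CIP gives F = S · g_INR/g_BRL, so g_INR/g_BRL = 17.6495/17.936 = 0.9840265.
BRL growth factor: (1 + 0.0645)^(150/365) = 1.0260198.
Hence g_INR = 1.0096307.
Annualise: 1.0096307^(365/150) − 1 = 0.023597 = 2.36%.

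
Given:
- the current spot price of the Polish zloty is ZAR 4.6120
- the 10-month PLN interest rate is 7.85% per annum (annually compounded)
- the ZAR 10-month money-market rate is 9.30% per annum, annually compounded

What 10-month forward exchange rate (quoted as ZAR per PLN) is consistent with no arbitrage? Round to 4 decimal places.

4.6636

T = 10/12 years.
Growth of 1 ZAR over T: (1 + 0.0930)^(10/12) = 1.0769201.
Growth of 1 PLN over T: (1 + 0.0785)^(10/12) = 1.0650013.
So F = 4.612 × 1.0769201 / 1.0650013 = 4.663614 (ZAR/PLN).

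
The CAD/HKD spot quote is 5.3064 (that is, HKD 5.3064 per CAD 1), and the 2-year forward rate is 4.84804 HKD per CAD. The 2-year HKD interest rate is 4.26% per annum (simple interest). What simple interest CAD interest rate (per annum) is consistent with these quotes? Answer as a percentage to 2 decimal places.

9.39%

T = 2 years.
By CIP, F/S equals the HKD-to-CAD growth ratio: 4.84804/5.3064 = 0.9136213.
HKD growth factor: 1 + 0.0426×2 = 1.085200.
Hence g_CAD = 1.1878007.
r = (1.1878007 − 1)/2 = 0.093900 → 9.39%.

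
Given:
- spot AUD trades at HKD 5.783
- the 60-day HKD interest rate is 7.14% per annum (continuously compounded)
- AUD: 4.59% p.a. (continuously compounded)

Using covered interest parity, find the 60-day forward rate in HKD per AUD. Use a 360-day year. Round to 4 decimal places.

5.8076

T = 60/360 years.
HKD growth factor: e^(0.0714×60/360) = 1.0119711.
AUD growth factor: e^(0.0459×60/360) = 1.0076793.
So F = 5.783 × 1.0119711 / 1.0076793 = 5.807630 (HKD/AUD).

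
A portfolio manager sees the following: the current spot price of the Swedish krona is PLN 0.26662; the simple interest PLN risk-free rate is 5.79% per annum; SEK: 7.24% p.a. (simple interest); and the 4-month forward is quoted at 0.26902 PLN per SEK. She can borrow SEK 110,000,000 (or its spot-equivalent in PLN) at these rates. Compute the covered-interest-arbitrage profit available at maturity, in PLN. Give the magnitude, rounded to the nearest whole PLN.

PLN 412,124

T = 4/12 years.
Keep in SEK, deliver into the forward: 110,000,000·1.0241333333·0.26902 = PLN 30,306,358.43.
Swap to PLN now, deposit: 110,000,000·0.26662·1.019300 = PLN 29,894,234.26.
The quoted forward overvalues SEK, so borrow PLN, buy SEK at spot, deposit the SEK at 7.24%, and sell the proceeds forward at 0.26902.
Arbitrage profit = |30,306,358.43 − 29,894,234.26| = PLN 412,124.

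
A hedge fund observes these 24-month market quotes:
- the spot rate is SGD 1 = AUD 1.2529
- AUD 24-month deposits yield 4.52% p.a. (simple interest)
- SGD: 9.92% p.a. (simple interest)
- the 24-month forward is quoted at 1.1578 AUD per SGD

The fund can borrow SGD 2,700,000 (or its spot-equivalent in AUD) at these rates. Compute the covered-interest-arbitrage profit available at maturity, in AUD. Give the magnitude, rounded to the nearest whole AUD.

T = 2 years.
Keep in SGD, deliver into the forward: 2,700,000·1.198400·1.1578 = AUD 3,746,270.30.
Swap to AUD now, deposit: 2,700,000·1.2529·1.090400 = AUD 3,688,637.83.
The quoted forward overvalues SGD, so borrow AUD, buy SGD at spot, deposit the SGD at 9.92%, and sell the proceeds forward at 1.1578.
The gap between the two covered legs is AUD 57,632.

AUD 57,632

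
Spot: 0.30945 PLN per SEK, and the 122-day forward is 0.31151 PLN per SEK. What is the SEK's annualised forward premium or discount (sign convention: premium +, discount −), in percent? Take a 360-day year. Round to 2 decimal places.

+1.96%

T = 122/360 years.
SEK trades forward at +0.66570% vs spot over the period.
×(1/T) gives 1.96% p.a.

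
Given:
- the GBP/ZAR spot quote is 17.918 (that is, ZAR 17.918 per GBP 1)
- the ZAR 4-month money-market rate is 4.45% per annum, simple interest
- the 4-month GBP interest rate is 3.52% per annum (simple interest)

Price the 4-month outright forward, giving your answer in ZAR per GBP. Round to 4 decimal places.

17.9729

T = 4/12 years.
ZAR growth factor: 1 + 0.0445×4/12 = 1.01483333.
GBP growth factor: 1 + 0.0352×4/12 = 1.01173333.
Forward (ZAR per GBP) = 17.918 × 1.01483333 / 1.01173333 = 17.972902.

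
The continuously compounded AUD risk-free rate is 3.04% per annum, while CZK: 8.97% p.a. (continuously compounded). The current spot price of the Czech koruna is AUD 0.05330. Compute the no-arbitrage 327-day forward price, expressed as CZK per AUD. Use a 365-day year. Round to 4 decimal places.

T = 327/365 years.
Growth of 1 AUD over T: e^(0.0304×327/365) = 1.02760933.
CZK growth factor: e^(0.0897×327/365) = 1.08367861.
CIP: F = S · (grow AUD)/(grow CZK) = 0.0533 × 1.02760933/1.08367861 = 0.050542270 AUD per CZK.
Invert for CZK per AUD: 1 / 0.050542270 = 19.7854.

19.7854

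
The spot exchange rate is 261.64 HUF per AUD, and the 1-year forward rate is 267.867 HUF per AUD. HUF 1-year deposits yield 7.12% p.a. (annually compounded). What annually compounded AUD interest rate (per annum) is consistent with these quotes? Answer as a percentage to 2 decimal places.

T = 1 year.
CIP gives F = S · g_HUF/g_AUD, so g_HUF/g_AUD = 267.867/261.64 = 1.0237999.
HUF growth factor: (1 + 0.0712)^1 = 1.071200.
Hence g_AUD = 1.0462982.
Annualise: 1.0462982^(1/1) − 1 = 0.046298 = 4.63%.

4.63%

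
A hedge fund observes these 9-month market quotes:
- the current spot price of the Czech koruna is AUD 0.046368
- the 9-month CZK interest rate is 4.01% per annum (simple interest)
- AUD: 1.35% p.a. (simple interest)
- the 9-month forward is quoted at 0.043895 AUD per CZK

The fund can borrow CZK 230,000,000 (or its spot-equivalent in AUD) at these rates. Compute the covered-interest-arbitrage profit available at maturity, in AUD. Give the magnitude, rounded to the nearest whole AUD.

T = 9/12 years.
Keep in CZK, deliver into the forward: 230,000,000·1.030075·0.043895 = AUD 10,399,482.69.
Swap to AUD now, deposit: 230,000,000·0.046368·1.010125 = AUD 10,772,619.48.
The quoted forward undervalues CZK, so borrow CZK, convert to AUD at spot, deposit the AUD at 1.35%, and buy CZK forward at 0.043895 to cover the loan.
Profit = 10,772,619.48 − 10,399,482.69 = AUD 373,137.

AUD 373,137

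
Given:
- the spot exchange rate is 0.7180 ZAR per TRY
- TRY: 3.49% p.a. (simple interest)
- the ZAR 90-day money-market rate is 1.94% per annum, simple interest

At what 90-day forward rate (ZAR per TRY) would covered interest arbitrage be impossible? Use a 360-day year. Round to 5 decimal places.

0.71524

T = 90/360 years.
ZAR growth factor: 1 + 0.0194×90/360 = 1.004850.
TRY accumulates by 1 + 0.0349×90/360 = 1.008725.
So F = 0.718 × 1.004850 / 1.008725 = 0.7152418 (ZAR/TRY).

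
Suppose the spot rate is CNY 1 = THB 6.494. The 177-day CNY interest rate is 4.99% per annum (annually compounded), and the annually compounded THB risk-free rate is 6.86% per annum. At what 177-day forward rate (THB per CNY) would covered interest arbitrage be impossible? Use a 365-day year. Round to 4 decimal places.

T = 177/365 years.
THB growth factor: (1 + 0.0686)^(177/365) = 1.0326981.
CNY growth factor: (1 + 0.0499)^(177/365) = 1.0238947.
CIP: F = S · (grow THB)/(grow CNY) = 6.494 × 1.0326981/1.0238947 = 6.549835 THB per CNY.

6.5498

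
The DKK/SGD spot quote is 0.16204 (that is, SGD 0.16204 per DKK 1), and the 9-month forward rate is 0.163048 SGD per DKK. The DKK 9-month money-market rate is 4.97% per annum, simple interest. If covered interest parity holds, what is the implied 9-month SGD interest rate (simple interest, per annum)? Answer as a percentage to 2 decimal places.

T = 9/12 years.
CIP gives F = S · g_SGD/g_DKK, so g_SGD/g_DKK = 0.163048/0.16204 = 1.0062207.
DKK growth factor: 1 + 0.0497×9/12 = 1.037275.
That pins the SGD growth at 1.0437276.
r = (1.0437276 − 1)/(9/12) = 0.058303 → 5.83%.

5.83%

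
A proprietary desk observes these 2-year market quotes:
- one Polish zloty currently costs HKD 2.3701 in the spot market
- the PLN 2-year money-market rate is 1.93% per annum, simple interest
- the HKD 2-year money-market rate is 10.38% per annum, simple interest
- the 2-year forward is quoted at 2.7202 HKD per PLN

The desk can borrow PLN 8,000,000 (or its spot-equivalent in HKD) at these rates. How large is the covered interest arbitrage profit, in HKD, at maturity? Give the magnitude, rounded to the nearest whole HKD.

HKD 295,464

T = 2 years.
Route A — deposit PLN, sell forward: 8,000,000 × 1.038600 × 2.7202 = HKD 22,601,597.76.
Route B — convert at spot, deposit HKD: 8,000,000 × 2.3701 × 1.207600 = HKD 22,897,062.08.
The quoted forward undervalues PLN, so borrow PLN, convert to HKD at spot, deposit the HKD at 10.38%, and buy PLN forward at 2.7202 to cover the loan.
The gap between the two covered legs is HKD 295,464.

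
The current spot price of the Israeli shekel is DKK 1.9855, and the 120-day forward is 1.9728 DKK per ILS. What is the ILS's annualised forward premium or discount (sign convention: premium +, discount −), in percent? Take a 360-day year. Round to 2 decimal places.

T = 120/360 years.
(F − S)/S = (1.9728 − 1.9855)/1.9855 = -0.0063964.
×(1/T) gives -1.92% p.a.

-1.92%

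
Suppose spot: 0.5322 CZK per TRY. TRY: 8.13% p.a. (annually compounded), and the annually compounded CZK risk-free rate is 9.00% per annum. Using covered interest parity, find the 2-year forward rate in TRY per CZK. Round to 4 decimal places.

T = 2 years.
Growth of 1 CZK over T: (1 + 0.0900)^2 = 1.188100.
TRY accumulates by (1 + 0.0813)^2 = 1.1692097.
Forward (CZK per TRY) = 0.5322 × 1.188100 / 1.1692097 = 0.5407985.
Invert for TRY per CZK: 1 / 0.5407985 = 1.8491.

1.8491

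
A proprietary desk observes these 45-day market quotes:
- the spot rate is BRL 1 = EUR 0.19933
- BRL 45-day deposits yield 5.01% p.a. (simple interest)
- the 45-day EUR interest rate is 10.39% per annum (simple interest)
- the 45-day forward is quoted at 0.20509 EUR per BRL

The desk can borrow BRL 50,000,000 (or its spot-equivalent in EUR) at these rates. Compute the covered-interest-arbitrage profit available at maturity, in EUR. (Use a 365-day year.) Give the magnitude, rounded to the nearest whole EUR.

EUR 223,672

T = 45/365 years.
Route A — deposit BRL, sell forward: 50,000,000 × 1.0061767123 × 0.20509 = EUR 10,317,839.10.
Route B — convert at spot, deposit EUR: 50,000,000 × 0.19933 × 1.012809589 = EUR 10,094,166.77.
The quoted forward overvalues BRL, so borrow EUR, buy BRL at spot, deposit the BRL at 5.01%, and sell the proceeds forward at 0.20509.
Profit = 10,317,839.10 − 10,094,166.77 = EUR 223,672.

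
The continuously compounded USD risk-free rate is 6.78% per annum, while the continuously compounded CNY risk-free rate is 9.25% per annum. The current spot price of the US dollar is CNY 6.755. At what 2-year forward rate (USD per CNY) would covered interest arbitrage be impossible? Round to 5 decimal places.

0.14090

T = 2 years.
Growth of 1 CNY over T: e^(0.0925×2) = 1.2032184.
Growth of 1 USD over T: e^(0.0678×2) = 1.1452237.
Forward (CNY per USD) = 6.755 × 1.2032184 / 1.1452237 = 7.097077.
Quoted the other way: 1/7.097077 = 0.14090 USD per CNY.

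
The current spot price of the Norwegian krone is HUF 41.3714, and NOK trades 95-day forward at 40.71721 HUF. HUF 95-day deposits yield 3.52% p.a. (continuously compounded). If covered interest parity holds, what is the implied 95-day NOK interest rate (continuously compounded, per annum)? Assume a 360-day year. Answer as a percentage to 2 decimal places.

T = 95/360 years.
By CIP, F/S equals the HUF-to-NOK growth ratio: 40.71721/41.3714 = 0.9841874.
The HUF side grows by e^(0.0352×95/360) = 1.0093322.
That pins the NOK growth at 1.0255488.
Take logs: ln 1.0255488 / (95/360) = 0.095600, so 9.56%.

9.56%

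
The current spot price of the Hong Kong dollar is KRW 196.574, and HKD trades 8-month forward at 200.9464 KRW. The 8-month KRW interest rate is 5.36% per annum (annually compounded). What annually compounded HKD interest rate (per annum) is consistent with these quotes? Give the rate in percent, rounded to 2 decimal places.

1.94%

T = 8/12 years.
By CIP, F/S equals the KRW-to-HKD growth ratio: 200.9464/196.574 = 1.0222430.
KRW growth factor: (1 + 0.0536)^(8/12) = 1.0354215.
So the HKD growth factor = 1.0128917.
r = 1.0128917^(12/8) − 1 = 0.019400 → 1.94%.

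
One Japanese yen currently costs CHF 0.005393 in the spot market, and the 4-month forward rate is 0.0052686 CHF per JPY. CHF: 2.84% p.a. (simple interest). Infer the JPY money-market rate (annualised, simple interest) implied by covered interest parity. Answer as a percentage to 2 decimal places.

T = 4/12 years.
CIP gives F = S · g_CHF/g_JPY, so g_CHF/g_JPY = 0.0052686/0.005393 = 0.9769331.
The CHF side grows by 1 + 0.0284×4/12 = 1.0094667.
So the JPY growth factor = 1.0333018.
r = (1.0333018 − 1)/(4/12) = 0.099905 → 9.99%.

9.99%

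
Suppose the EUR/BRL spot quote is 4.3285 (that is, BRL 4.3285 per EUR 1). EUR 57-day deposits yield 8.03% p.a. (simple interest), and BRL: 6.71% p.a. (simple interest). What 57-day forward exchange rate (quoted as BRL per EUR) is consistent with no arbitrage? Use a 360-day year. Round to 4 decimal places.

4.3196

T = 57/360 years.
BRL accumulates by 1 + 0.0671×57/360 = 1.0106242.
EUR accumulates by 1 + 0.0803×57/360 = 1.0127142.
Forward (BRL per EUR) = 4.3285 × 1.0106242 / 1.0127142 = 4.319567.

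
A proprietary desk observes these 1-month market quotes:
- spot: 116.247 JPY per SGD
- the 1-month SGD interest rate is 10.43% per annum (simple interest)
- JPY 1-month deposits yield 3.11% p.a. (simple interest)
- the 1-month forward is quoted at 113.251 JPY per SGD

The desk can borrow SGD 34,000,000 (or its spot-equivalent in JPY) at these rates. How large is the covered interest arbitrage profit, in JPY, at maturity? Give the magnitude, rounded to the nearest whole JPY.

JPY 78,639,740

T = 1/12 years.
Keep in SGD, deliver into the forward: 34,000,000·1.008691666667·113.251 = JPY 3,884,001,558.02.
Swap to JPY now, deposit: 34,000,000·116.247·1.002591666667 = JPY 3,962,641,298.15.
The quoted forward undervalues SGD, so borrow SGD, convert to JPY at spot, deposit the JPY at 3.11%, and buy SGD forward at 113.251 to cover the loan.
The gap between the two covered legs is JPY 78,639,740.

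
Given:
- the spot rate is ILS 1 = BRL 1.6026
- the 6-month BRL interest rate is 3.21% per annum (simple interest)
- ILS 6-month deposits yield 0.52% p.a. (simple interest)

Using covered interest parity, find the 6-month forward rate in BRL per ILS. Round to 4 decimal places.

T = 6/12 years.
BRL accumulates by 1 + 0.0321×6/12 = 1.016050.
Growth of 1 ILS over T: 1 + 0.0052×6/12 = 1.002600.
CIP: F = S · (grow BRL)/(grow ILS) = 1.6026 × 1.016050/1.002600 = 1.624099 BRL per ILS.

1.6241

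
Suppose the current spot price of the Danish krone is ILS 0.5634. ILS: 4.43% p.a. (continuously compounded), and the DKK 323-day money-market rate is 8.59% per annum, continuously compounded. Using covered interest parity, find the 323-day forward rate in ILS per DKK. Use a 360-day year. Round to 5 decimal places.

0.54276

T = 323/360 years.
ILS accumulates by e^(0.0443×323/360) = 1.0405474.
Growth of 1 DKK over T: e^(0.0859×323/360) = 1.0801192.
Forward (ILS per DKK) = 0.5634 × 1.0405474 / 1.0801192 = 0.5427590.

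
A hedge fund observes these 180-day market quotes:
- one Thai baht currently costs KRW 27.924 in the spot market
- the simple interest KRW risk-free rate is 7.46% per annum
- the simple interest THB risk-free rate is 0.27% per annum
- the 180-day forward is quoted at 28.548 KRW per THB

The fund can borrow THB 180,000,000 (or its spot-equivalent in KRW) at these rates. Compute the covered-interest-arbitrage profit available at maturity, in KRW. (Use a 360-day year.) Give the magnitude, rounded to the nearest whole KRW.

T = 180/360 years.
Route A — deposit THB, sell forward: 180,000,000 × 1.001350 × 28.548 = KRW 5,145,577,164.00.
Route B — convert at spot, deposit KRW: 180,000,000 × 27.924 × 1.037300 = KRW 5,213,801,736.00.
The quoted forward undervalues THB, so borrow THB, convert to KRW at spot, deposit the KRW at 7.46%, and buy THB forward at 28.548 to cover the loan.
The gap between the two covered legs is KRW 68,224,572.

KRW 68,224,572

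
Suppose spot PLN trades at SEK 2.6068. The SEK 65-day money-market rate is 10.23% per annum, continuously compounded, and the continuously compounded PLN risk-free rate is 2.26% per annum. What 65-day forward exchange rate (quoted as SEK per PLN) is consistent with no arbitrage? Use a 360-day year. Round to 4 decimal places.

T = 65/360 years.
SEK accumulates by e^(0.1023×65/360) = 1.0186425.
PLN accumulates by e^(0.0226×65/360) = 1.0040889.
So F = 2.6068 × 1.0186425 / 1.0040889 = 2.644584 (SEK/PLN).

2.6446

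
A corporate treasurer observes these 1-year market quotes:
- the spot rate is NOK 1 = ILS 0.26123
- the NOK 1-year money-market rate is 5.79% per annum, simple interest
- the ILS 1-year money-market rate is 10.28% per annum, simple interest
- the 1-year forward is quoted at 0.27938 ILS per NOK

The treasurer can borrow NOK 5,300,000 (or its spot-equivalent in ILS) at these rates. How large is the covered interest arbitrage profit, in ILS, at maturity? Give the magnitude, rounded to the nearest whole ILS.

T = 1 year.
Keep in NOK, deliver into the forward: 5,300,000·1.057900·0.27938 = ILS 1,566,447.34.
Swap to ILS now, deposit: 5,300,000·0.26123·1.102800 = ILS 1,526,847.55.
The quoted forward overvalues NOK, so borrow ILS, buy NOK at spot, deposit the NOK at 5.79%, and sell the proceeds forward at 0.27938.
The gap between the two covered legs is ILS 39,600.

ILS 39,600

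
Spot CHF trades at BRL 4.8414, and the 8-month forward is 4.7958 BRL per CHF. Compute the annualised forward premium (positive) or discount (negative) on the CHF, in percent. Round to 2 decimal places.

-1.41%

T = 8/12 years.
CHF trades forward at -0.94188% vs spot over the period.
Annualise by dividing by T: -0.0094188 / (8/12) = -0.014128 → -1.41%.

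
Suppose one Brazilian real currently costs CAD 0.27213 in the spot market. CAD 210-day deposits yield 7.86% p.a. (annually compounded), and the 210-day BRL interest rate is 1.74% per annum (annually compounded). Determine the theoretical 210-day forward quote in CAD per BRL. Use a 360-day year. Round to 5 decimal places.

0.28156

T = 210/360 years.
Growth of 1 CAD over T: (1 + 0.0786)^(210/360) = 1.0451258.
BRL accumulates by (1 + 0.0174)^(210/360) = 1.0101135.
CIP: F = S · (grow CAD)/(grow BRL) = 0.27213 × 1.0451258/1.0101135 = 0.2815625 CAD per BRL.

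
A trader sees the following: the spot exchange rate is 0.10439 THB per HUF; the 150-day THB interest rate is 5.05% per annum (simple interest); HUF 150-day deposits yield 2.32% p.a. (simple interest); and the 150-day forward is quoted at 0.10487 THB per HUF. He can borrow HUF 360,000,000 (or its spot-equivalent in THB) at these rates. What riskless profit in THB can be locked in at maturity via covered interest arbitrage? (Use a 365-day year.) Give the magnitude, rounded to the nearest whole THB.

T = 150/365 years.
Route A — deposit HUF, sell forward: 360,000,000 × 1.0095342466 × 0.10487 = THB 38,113,148.32.
Route B — convert at spot, deposit THB: 360,000,000 × 0.10439 × 1.0207534247 = THB 38,360,322.00.
The quoted forward undervalues HUF, so borrow HUF, convert to THB at spot, deposit the THB at 5.05%, and buy HUF forward at 0.10487 to cover the loan.
Arbitrage profit = |38,113,148.32 − 38,360,322.00| = THB 247,174.

THB 247,174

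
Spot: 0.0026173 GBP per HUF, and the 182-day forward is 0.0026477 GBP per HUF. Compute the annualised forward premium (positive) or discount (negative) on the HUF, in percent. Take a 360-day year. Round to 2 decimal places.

T = 182/360 years.
(F − S)/S = (0.0026477 − 0.0026173)/0.0026173 = 0.0116150.
Annualise by dividing by T: 0.0116150 / (182/360) = 0.022975 → 2.30%.

+2.30%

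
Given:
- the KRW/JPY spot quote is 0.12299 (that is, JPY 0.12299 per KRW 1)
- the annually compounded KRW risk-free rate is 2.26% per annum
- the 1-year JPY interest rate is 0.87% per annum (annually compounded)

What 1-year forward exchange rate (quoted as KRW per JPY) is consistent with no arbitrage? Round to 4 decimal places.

8.2428

T = 1 year.
JPY growth factor: (1 + 0.0087)^1 = 1.008700.
KRW accumulates by (1 + 0.0226)^1 = 1.022600.
Forward (JPY per KRW) = 0.12299 × 1.008700 / 1.022600 = 0.1213182.
Invert for KRW per JPY: 1 / 0.1213182 = 8.2428.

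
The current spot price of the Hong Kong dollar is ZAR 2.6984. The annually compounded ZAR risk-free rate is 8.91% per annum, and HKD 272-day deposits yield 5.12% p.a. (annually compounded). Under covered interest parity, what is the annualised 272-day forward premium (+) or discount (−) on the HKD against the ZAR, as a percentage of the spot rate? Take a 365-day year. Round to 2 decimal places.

+3.59%

T = 272/365 years.
CIP forward (ZAR per HKD) = 2.6984 × 1.0656709/1.0379108 = 2.7705718.
Annualised premium = (F − S)/S × (1/T) = (2.7705718 − 2.6984)/2.6984 ÷ (272/365) = 3.59%.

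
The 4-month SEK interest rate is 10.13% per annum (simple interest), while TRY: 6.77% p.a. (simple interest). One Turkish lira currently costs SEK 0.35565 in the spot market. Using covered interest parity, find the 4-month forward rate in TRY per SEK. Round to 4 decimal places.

T = 4/12 years.
SEK accumulates by 1 + 0.1013×4/12 = 1.0337667.
Growth of 1 TRY over T: 1 + 0.0677×4/12 = 1.0225667.
CIP: F = S · (grow SEK)/(grow TRY) = 0.35565 × 1.0337667/1.0225667 = 0.3595454 SEK per TRY.
Quoted the other way: 1/0.3595454 = 2.7813 TRY per SEK.

2.7813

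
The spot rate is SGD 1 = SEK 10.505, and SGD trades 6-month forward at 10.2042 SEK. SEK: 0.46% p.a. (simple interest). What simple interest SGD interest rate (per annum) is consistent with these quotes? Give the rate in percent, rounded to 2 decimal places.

6.37%

T = 6/12 years.
F/S = 10.2042/10.505 = 0.9713660 = (growth of SEK) / (growth of SGD).
The SEK side grows by 1 + 0.0046×6/12 = 1.002300.
So the SGD growth factor = 1.0318459.
(1.0318459 − 1)/T = 0.063692, i.e. 6.37%.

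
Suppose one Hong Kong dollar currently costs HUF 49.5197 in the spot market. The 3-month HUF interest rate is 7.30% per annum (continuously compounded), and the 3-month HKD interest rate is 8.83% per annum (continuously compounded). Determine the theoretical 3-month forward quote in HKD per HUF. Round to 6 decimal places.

0.020271

T = 3/12 years.
Growth of 1 HUF over T: e^(0.0730×3/12) = 1.0184175.
HKD accumulates by e^(0.0883×3/12) = 1.0223205.
CIP: F = S · (grow HUF)/(grow HKD) = 49.5197 × 1.0184175/1.0223205 = 49.33064 HUF per HKD.
Quoted the other way: 1/49.33064 = 0.020271 HKD per HUF.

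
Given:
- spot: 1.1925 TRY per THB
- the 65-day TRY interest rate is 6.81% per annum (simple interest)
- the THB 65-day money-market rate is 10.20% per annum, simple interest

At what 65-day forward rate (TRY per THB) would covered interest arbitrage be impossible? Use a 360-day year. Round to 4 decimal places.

T = 65/360 years.
TRY accumulates by 1 + 0.0681×65/360 = 1.0122958.
Growth of 1 THB over T: 1 + 0.1020×65/360 = 1.0184167.
Forward (TRY per THB) = 1.1925 × 1.0122958 / 1.0184167 = 1.185333.

1.1853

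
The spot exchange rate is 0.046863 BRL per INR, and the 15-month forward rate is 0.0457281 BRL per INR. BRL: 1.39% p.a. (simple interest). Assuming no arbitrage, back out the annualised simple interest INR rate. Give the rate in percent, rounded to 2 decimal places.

T = 15/12 years.
CIP gives F = S · g_BRL/g_INR, so g_BRL/g_INR = 0.0457281/0.046863 = 0.9757826.
The BRL side grows by 1 + 0.0139×15/12 = 1.017375.
So the INR growth factor = 1.0426247.
(1.0426247 − 1)/T = 0.034100, i.e. 3.41%.

3.41%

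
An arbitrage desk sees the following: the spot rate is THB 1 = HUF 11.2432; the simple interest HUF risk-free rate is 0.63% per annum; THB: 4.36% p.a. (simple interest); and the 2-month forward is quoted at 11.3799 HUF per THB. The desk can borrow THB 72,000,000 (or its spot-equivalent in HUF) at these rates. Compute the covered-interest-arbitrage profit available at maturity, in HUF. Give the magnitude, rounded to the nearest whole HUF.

HUF 14,946,378

T = 2/12 years.
Route A — deposit THB, sell forward: 72,000,000 × 1.00726666667 × 11.3799 = HUF 825,306,763.68.
Route B — convert at spot, deposit HUF: 72,000,000 × 11.2432 × 1.001050 = HUF 810,360,385.92.
The quoted forward overvalues THB, so borrow HUF, buy THB at spot, deposit the THB at 4.36%, and sell the proceeds forward at 11.3799.
Arbitrage profit = |825,306,763.68 − 810,360,385.92| = HUF 14,946,378.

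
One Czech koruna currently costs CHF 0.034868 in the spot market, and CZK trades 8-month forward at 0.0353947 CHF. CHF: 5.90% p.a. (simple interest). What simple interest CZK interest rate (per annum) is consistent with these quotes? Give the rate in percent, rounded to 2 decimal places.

T = 8/12 years.
F/S = 0.0353947/0.034868 = 1.0151055 = (growth of CHF) / (growth of CZK).
CHF growth factor: 1 + 0.0590×8/12 = 1.0393333.
Hence g_CZK = 1.0238673.
(1.0238673 − 1)/T = 0.035801, i.e. 3.58%.

3.58%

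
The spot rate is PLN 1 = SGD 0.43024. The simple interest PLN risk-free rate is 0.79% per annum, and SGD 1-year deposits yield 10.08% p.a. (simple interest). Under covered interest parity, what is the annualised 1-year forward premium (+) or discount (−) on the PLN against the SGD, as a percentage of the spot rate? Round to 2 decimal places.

T = 1 year.
No-arbitrage forward: 0.43024 × 1.100800 / 1.007900 = 0.46989601 SGD/PLN.
Annualised premium = (F − S)/S × (1/T) = (0.46989601 − 0.43024)/0.43024 ÷ 1 = 9.22%.

+9.22%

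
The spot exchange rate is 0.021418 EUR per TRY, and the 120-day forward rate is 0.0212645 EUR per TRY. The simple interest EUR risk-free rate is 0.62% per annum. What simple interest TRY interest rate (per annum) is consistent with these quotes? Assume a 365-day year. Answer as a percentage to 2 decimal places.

2.82%

T = 120/365 years.
By CIP, F/S equals the EUR-to-TRY growth ratio: 0.0212645/0.021418 = 0.9928331.
EUR growth factor: 1 + 0.0062×120/365 = 1.0020384.
That pins the TRY growth at 1.0092717.
(1.0092717 − 1)/T = 0.028201, i.e. 2.82%.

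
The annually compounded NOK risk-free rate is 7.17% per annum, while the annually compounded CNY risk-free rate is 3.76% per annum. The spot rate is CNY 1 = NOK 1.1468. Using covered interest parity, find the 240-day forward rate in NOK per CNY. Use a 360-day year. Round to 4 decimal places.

T = 240/360 years.
NOK accumulates by (1 + 0.0717)^(240/360) = 1.0472463.
CNY growth factor: (1 + 0.0376)^(240/360) = 1.0249122.
So F = 1.1468 × 1.0472463 / 1.0249122 = 1.171790 (NOK/CNY).

1.1718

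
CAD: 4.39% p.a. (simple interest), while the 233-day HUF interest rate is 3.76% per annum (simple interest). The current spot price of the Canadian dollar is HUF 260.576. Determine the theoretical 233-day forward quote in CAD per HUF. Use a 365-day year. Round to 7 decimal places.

0.0038527

T = 233/365 years.
HUF growth factor: 1 + 0.0376×233/365 = 1.0240022.
CAD growth factor: 1 + 0.0439×233/365 = 1.0280238.
Forward (HUF per CAD) = 260.576 × 1.0240022 / 1.0280238 = 259.5566.
Invert for CAD per HUF: 1 / 259.5566 = 0.0038527.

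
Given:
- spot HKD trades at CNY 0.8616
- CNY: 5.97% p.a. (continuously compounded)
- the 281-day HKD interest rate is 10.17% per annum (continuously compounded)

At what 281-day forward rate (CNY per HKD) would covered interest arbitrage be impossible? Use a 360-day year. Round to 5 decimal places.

T = 281/360 years.
CNY growth factor: e^(0.0597×281/360) = 1.047702.
HKD growth factor: e^(0.1017×281/360) = 1.0826183.
So F = 0.8616 × 1.047702 / 1.0826183 = 0.8338119 (CNY/HKD).

0.83381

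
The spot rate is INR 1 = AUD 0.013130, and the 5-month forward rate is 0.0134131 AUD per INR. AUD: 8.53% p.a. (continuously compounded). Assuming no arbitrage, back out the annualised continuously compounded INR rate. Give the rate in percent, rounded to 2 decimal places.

3.41%

T = 5/12 years.
CIP gives F = S · g_AUD/g_INR, so g_AUD/g_INR = 0.0134131/0.01313 = 1.0215613.
AUD growth factor: e^(0.0853×5/12) = 1.0361808.
Hence g_INR = 1.0143109.
Take logs: ln 1.0143109 / (5/12) = 0.034103, so 3.41%.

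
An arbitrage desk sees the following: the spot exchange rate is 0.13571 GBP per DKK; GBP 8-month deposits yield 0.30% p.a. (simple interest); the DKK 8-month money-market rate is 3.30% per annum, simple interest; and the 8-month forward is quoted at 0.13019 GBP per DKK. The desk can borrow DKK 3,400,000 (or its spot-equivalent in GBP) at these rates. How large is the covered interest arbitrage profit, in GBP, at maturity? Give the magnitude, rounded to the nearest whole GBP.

GBP 9,953

T = 8/12 years.
Keep in DKK, deliver into the forward: 3,400,000·1.022000·0.13019 = GBP 452,384.21.
Swap to GBP now, deposit: 3,400,000·0.13571·1.002000 = GBP 462,336.83.
The quoted forward undervalues DKK, so borrow DKK, convert to GBP at spot, deposit the GBP at 0.30%, and buy DKK forward at 0.13019 to cover the loan.
The gap between the two covered legs is GBP 9,953.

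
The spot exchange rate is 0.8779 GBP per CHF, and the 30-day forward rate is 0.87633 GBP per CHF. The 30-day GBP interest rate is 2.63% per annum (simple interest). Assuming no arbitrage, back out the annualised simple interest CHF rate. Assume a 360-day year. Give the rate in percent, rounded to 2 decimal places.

4.78%

T = 30/360 years.
CIP gives F = S · g_GBP/g_CHF, so g_GBP/g_CHF = 0.87633/0.8779 = 0.9982116.
The GBP side grows by 1 + 0.0263×30/360 = 1.0021917.
That pins the CHF growth at 1.0039872.
r = (1.0039872 − 1)/(30/360) = 0.047846 → 4.78%.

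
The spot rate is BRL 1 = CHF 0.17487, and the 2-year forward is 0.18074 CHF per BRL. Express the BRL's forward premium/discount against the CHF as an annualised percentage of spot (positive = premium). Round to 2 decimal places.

T = 2 years.
(F − S)/S = (0.18074 − 0.17487)/0.17487 = 0.0335678.
×(1/T) gives 1.68% p.a.

+1.68%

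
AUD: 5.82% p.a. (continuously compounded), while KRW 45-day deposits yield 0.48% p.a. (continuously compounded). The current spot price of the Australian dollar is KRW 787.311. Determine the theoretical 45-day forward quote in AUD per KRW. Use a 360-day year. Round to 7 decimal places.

0.0012787

T = 45/360 years.
Growth of 1 KRW over T: e^(0.0048×45/360) = 1.0006002.
AUD growth factor: e^(0.0582×45/360) = 1.0073015.
So F = 787.311 × 1.0006002 / 1.0073015 = 782.0732 (KRW/AUD).
Invert for AUD per KRW: 1 / 782.0732 = 0.0012787.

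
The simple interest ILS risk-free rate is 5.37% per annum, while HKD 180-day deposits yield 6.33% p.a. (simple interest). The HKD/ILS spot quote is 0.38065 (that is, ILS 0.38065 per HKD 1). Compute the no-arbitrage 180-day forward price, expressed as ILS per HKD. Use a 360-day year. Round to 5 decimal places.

T = 180/360 years.
Growth of 1 ILS over T: 1 + 0.0537×180/360 = 1.026850.
Growth of 1 HKD over T: 1 + 0.0633×180/360 = 1.031650.
So F = 0.38065 × 1.026850 / 1.031650 = 0.3788789 (ILS/HKD).

0.37888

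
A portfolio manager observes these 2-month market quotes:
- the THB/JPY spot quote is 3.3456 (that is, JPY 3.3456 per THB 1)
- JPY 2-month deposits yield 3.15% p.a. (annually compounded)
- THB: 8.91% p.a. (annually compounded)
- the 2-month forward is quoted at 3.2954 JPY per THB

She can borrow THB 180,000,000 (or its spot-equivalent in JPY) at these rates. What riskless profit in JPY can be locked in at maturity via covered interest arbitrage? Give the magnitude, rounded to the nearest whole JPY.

T = 2/12 years.
Route A — deposit THB, sell forward: 180,000,000 × 1.01432693859 × 3.2954 = JPY 601,670,338.82.
Route B — convert at spot, deposit JPY: 180,000,000 × 3.3456 × 1.0051823913 = JPY 605,328,877.50.
The quoted forward undervalues THB, so borrow THB, convert to JPY at spot, deposit the JPY at 3.15%, and buy THB forward at 3.2954 to cover the loan.
Arbitrage profit = |601,670,338.82 − 605,328,877.50| = JPY 3,658,539.

JPY 3,658,539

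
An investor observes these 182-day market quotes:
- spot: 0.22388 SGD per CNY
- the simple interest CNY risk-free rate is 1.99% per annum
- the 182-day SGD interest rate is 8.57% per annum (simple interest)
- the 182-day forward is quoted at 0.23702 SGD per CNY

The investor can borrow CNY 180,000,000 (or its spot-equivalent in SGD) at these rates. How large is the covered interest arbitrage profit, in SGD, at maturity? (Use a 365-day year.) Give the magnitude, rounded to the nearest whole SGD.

SGD 1,066,484

T = 182/365 years.
Keep in CNY, deliver into the forward: 180,000,000·1.0099227397·0.23702 = SGD 43,086,939.80.
Swap to SGD now, deposit: 180,000,000·0.22388·1.0427326027 = SGD 42,020,455.52.
The quoted forward overvalues CNY, so borrow SGD, buy CNY at spot, deposit the CNY at 1.99%, and sell the proceeds forward at 0.23702.
Arbitrage profit = |43,086,939.80 − 42,020,455.52| = SGD 1,066,484.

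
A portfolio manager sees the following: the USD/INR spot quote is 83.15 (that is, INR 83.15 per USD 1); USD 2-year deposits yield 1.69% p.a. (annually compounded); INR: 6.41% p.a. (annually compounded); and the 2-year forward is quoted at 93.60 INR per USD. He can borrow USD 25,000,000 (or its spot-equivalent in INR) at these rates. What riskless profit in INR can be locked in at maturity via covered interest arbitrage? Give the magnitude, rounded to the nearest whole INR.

INR 65,973,389

T = 2 years.
Invest the USD and cover forward: 25,000,000 × 1.03408561 × 93.60 = INR 2,419,760,327.40.
Convert at spot and invest in INR: 25,000,000 × 83.15 × 1.13230881 = INR 2,353,786,938.79.
The quoted forward overvalues USD, so borrow INR, buy USD at spot, deposit the USD at 1.69%, and sell the proceeds forward at 93.60.
Arbitrage profit = |2,419,760,327.40 − 2,353,786,938.79| = INR 65,973,389.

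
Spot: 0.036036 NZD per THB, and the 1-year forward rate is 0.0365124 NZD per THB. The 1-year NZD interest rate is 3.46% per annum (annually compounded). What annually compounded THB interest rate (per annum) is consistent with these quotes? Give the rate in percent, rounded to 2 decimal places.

2.11%

T = 1 year.
CIP gives F = S · g_NZD/g_THB, so g_NZD/g_THB = 0.0365124/0.036036 = 1.0132201.
The NZD side grows by (1 + 0.0346)^1 = 1.034600.
So the THB growth factor = 1.0211009.
Annualise: 1.0211009^(1/1) − 1 = 0.021101 = 2.11%.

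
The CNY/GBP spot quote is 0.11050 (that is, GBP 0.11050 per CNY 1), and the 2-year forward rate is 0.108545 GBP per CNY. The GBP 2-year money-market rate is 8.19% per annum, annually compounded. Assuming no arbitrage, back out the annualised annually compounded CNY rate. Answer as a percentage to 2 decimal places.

9.16%

T = 2 years.
CIP gives F = S · g_GBP/g_CNY, so g_GBP/g_CNY = 0.108545/0.1105 = 0.9823077.
GBP growth factor: (1 + 0.0819)^2 = 1.1705076.
Hence g_CNY = 1.1915896.
Annualise: 1.1915896^(1/2) − 1 = 0.091600 = 9.16%.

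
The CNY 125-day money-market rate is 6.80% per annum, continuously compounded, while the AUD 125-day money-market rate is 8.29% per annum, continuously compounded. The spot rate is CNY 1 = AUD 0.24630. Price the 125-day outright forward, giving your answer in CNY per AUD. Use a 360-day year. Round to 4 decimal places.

4.0391

T = 125/360 years.
AUD growth factor: e^(0.0829×125/360) = 1.029203.
CNY accumulates by e^(0.0680×125/360) = 1.0238921.
So F = 0.2463 × 1.029203 / 1.0238921 = 0.2475776 (AUD/CNY).
Invert for CNY per AUD: 1 / 0.2475776 = 4.0391.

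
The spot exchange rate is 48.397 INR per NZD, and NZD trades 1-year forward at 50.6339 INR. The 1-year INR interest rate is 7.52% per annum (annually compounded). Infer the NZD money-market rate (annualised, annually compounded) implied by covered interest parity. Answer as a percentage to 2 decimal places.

2.77%

T = 1 year.
F/S = 50.6339/48.397 = 1.0462198 = (growth of INR) / (growth of NZD).
INR growth factor: (1 + 0.0752)^1 = 1.075200.
Hence g_NZD = 1.0276999.
r = 1.0276999^(1/1) − 1 = 0.027700 → 2.77%.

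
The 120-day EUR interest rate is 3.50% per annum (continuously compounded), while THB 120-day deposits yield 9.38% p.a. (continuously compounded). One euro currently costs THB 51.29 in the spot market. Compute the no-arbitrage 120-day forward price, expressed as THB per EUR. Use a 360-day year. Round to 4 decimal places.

T = 120/360 years.
THB growth factor: e^(0.0938×120/360) = 1.0317606.
Growth of 1 EUR over T: e^(0.0350×120/360) = 1.01173499.
Forward (THB per EUR) = 51.29 × 1.0317606 / 1.01173499 = 52.305200.

52.3052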